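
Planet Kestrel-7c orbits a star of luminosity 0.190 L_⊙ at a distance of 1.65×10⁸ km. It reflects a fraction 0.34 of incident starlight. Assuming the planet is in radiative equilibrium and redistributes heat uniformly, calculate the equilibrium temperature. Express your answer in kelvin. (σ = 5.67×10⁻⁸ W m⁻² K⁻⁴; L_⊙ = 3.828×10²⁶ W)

d = 1.65×10⁸ km = 1.65×10¹¹ m.
L = 0.190 × 3.828×10²⁶ = 7.27×10²⁵ W.
Flux: S = L/(4πd²) = 7.27×10²⁵/(4π×(1.65×10¹¹)²) = 213 W m⁻².
Energy balance: absorbed = emitted ⇒ πR²·S(1−A) = 4πR²·σT_eq⁴, so T_eq⁴ = S(1−A)/(4σ).
T_eq = [213 × 0.66 / (4 × 5.67×10⁻⁸)]^(1/4) = (6.19×10⁸)^(1/4) = 158 K.

T_eq ≈ 158 K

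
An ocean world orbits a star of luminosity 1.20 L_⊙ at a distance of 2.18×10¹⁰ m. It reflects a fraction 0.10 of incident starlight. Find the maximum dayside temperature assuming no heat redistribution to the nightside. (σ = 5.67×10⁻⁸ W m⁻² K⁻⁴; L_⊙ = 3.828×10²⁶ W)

T_ss ≈ 1050 K

L = 1.20 × 3.828×10²⁶ = 4.59×10²⁶ W.
Flux: S = L/(4πd²) = 4.59×10²⁶/(4π×(2.18×10¹⁰)²) = 7.69×10⁴ W m⁻².
With no redistribution each surface element balances locally: S(1−A) = σT⁴.
T = [7.69×10⁴ × 0.90 / 5.67×10⁻⁸]^(1/4) = (1.22×10¹²)^(1/4) = 1050 K.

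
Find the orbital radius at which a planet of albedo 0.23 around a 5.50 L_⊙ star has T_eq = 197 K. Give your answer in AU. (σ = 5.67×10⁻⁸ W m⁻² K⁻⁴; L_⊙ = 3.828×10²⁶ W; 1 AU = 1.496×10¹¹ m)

d ≈ 4.11 AU

L = 5.50 × 3.828×10²⁶ = 2.11×10²⁷ W.
From T_eq⁴ = L(1−A)/(16πσd²): d = √[L(1−A)/(16πσT_eq⁴)].
d = √[2.11×10²⁷ × 0.77 / (16π × 5.67×10⁻⁸ × (197)⁴)] = 6.15×10¹¹ m = 4.11 AU.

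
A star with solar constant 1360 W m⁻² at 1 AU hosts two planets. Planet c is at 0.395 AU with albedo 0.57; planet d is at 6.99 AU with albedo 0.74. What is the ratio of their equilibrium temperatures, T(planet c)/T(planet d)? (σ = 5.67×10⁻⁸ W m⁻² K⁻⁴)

T_eq = [S₀(1−A)/(4σd²)]^(1/4), so T ∝ (1−A)^(1/4) / √d.
T₁ = [1360×0.43/(4×5.67×10⁻⁸×0.395²)]^(1/4) = 358.54 K.
T₂ = [1360×0.26/(4×5.67×10⁻⁸×6.99²)]^(1/4) = 75.16 K.

T₁/T₂ ≈ 4.770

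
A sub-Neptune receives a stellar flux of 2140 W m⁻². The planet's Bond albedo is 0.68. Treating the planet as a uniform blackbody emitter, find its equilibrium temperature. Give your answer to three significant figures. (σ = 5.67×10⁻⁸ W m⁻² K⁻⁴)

T_eq ≈ 234 K

Energy balance: absorbed = emitted ⇒ πR²·S(1−A) = 4πR²·σT_eq⁴, so T_eq⁴ = S(1−A)/(4σ).
T_eq = [2140 × 0.32 / (4 × 5.67×10⁻⁸)]^(1/4) = (3.02×10⁹)^(1/4) = 234 K.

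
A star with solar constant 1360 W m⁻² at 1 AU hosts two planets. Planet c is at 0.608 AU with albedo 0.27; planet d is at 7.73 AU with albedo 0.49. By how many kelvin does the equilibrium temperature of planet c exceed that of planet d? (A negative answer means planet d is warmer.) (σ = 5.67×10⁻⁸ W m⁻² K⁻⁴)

T_eq = [S₀(1−A)/(4σd²)]^(1/4), so T ∝ (1−A)^(1/4) / √d.
T₁ = [1360×0.73/(4×5.67×10⁻⁸×0.608²)]^(1/4) = 329.88 K.
T₂ = [1360×0.51/(4×5.67×10⁻⁸×7.73²)]^(1/4) = 84.58 K.

ΔT ≈ 245.3 K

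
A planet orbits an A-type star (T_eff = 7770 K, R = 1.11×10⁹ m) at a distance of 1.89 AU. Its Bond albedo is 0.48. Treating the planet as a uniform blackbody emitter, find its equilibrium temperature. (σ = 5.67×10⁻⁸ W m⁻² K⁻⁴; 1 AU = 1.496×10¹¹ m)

d = 1.89 AU = 2.83×10¹¹ m.
L = 4πR_⋆²σT_⋆⁴ = 4π(1.11×10⁹)² × 5.67×10⁻⁸ × (7770)⁴ = 3.20×10²⁷ W.
S = L/(4πd²) = 3190 W m⁻².
Energy balance: absorbed = emitted ⇒ πR²·S(1−A) = 4πR²·σT_eq⁴, so T_eq⁴ = S(1−A)/(4σ).
T_eq = [3190 × 0.52 / (4 × 5.67×10⁻⁸)]^(1/4) = (7.30×10⁹)^(1/4) = 292 K.

T_eq ≈ 292 K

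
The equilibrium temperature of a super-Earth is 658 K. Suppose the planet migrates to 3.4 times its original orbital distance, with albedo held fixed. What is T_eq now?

T_eq ≈ 357 K

T_eq ∝ L^(1/4) · d^(−1/2).
T′ = 658 / 3.4^(1/2) = 357 K.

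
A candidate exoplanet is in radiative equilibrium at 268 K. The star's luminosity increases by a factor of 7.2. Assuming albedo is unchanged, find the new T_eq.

T_eq ≈ 439 K

T_eq ∝ L^(1/4) · d^(−1/2).
T′ = 268 × 7.2^(1/4) = 439 K.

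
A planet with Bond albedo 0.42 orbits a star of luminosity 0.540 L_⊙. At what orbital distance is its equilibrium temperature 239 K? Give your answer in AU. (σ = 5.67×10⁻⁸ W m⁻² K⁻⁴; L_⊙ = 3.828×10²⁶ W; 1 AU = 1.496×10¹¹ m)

L = 0.540 × 3.828×10²⁶ = 2.07×10²⁶ W.
From T_eq⁴ = L(1−A)/(16πσd²): d = √[L(1−A)/(16πσT_eq⁴)].
d = √[2.07×10²⁶ × 0.58 / (16π × 5.67×10⁻⁸ × (239)⁴)] = 1.14×10¹¹ m = 0.759 AU.

d ≈ 0.759 AU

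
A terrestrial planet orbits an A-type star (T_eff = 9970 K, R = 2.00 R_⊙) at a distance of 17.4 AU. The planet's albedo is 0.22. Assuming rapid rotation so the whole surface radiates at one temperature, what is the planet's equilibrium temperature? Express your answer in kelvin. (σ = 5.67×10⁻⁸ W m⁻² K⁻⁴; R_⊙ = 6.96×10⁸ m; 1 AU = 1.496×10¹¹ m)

R_⋆ = 2.00 × 6.96×10⁸ = 1.39×10⁹ m.
d = 17.4 AU = 2.60×10¹² m.
L = 4πR_⋆²σT_⋆⁴ = 4π(1.39×10⁹)² × 5.67×10⁻⁸ × (9970)⁴ = 1.36×10²⁸ W.
S = L/(4πd²) = 160 W m⁻².
Energy balance: absorbed = emitted ⇒ πR²·S(1−A) = 4πR²·σT_eq⁴, so T_eq⁴ = S(1−A)/(4σ).
T_eq = [160 × 0.78 / (4 × 5.67×10⁻⁸)]^(1/4) = (5.51×10⁸)^(1/4) = 153 K.

T_eq ≈ 153 K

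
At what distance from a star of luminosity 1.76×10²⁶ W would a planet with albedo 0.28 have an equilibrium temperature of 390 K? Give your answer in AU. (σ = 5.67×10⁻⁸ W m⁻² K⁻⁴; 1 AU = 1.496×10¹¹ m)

d ≈ 0.293 AU

From T_eq⁴ = L(1−A)/(16πσd²): d = √[L(1−A)/(16πσT_eq⁴)].
d = √[1.76×10²⁶ × 0.72 / (16π × 5.67×10⁻⁸ × (390)⁴)] = 4.38×10¹⁰ m = 0.293 AU.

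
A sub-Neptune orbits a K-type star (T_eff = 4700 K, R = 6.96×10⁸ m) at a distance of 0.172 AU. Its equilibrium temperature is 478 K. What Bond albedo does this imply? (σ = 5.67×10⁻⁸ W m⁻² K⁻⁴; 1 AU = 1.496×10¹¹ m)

d = 0.172 AU = 2.57×10¹⁰ m.
L = 4πR_⋆²σT_⋆⁴ = 4π(6.96×10⁸)² × 5.67×10⁻⁸ × (4700)⁴ = 1.68×10²⁶ W.
S = L/(4πd²) = 2.02×10⁴ W m⁻².
From T_eq⁴ = S(1−A)/(4σ): 1−A = 4σT_eq⁴/S.
1−A = 4 × 5.67×10⁻⁸ × (478)⁴ / 2.02×10⁴ = 0.585.

A ≈ 0.42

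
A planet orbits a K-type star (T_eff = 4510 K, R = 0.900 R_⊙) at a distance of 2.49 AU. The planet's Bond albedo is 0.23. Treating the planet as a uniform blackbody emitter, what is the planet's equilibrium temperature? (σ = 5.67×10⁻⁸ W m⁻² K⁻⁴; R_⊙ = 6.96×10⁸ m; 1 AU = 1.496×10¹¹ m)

T_eq ≈ 123 K

R_⋆ = 0.900 × 6.96×10⁸ = 6.26×10⁸ m.
d = 2.49 AU = 3.73×10¹¹ m.
L = 4πR_⋆²σT_⋆⁴ = 4π(6.26×10⁸)² × 5.67×10⁻⁸ × (4510)⁴ = 1.16×10²⁶ W.
S = L/(4πd²) = 66.3 W m⁻².
Energy balance: absorbed = emitted ⇒ πR²·S(1−A) = 4πR²·σT_eq⁴, so T_eq⁴ = S(1−A)/(4σ).
T_eq = [66.3 × 0.77 / (4 × 5.67×10⁻⁸)]^(1/4) = (2.25×10⁸)^(1/4) = 123 K.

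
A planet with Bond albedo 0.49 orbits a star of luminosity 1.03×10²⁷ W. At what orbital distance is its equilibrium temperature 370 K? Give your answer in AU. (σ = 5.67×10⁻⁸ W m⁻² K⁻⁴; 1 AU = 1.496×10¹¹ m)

d ≈ 0.663 AU

From T_eq⁴ = L(1−A)/(16πσd²): d = √[L(1−A)/(16πσT_eq⁴)].
d = √[1.03×10²⁷ × 0.51 / (16π × 5.67×10⁻⁸ × (370)⁴)] = 9.92×10¹⁰ m = 0.663 AU.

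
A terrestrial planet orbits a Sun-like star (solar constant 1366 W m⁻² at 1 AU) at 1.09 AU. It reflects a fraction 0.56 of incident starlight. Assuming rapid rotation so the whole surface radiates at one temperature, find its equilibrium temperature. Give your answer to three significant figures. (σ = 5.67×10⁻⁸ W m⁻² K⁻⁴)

T_eq ≈ 217 K

Flux at 1.09 AU: S = 1366/1.09² = 1150 W m⁻².
Energy balance: absorbed = emitted ⇒ πR²·S(1−A) = 4πR²·σT_eq⁴, so T_eq⁴ = S(1−A)/(4σ).
T_eq = [1150 × 0.44 / (4 × 5.67×10⁻⁸)]^(1/4) = (2.23×10⁹)^(1/4) = 217 K.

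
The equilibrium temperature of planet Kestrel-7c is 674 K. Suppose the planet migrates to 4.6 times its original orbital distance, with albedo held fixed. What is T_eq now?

T_eq ≈ 314 K

T_eq ∝ L^(1/4) · d^(−1/2).
T′ = 674 / 4.6^(1/2) = 314 K.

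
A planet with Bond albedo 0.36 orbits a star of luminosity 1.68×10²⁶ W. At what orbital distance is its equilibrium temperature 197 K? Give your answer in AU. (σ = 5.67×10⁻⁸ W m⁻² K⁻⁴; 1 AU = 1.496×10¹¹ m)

d ≈ 1.06 AU

From T_eq⁴ = L(1−A)/(16πσd²): d = √[L(1−A)/(16πσT_eq⁴)].
d = √[1.68×10²⁶ × 0.64 / (16π × 5.67×10⁻⁸ × (197)⁴)] = 1.58×10¹¹ m = 1.06 AU.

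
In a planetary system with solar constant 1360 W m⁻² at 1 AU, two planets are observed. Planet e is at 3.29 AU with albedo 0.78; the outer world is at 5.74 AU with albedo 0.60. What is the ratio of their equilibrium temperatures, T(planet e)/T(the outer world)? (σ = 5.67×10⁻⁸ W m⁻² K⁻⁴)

T₁/T₂ ≈ 1.137

T_eq = [S₀(1−A)/(4σd²)]^(1/4), so T ∝ (1−A)^(1/4) / √d.
T₁ = [1360×0.22/(4×5.67×10⁻⁸×3.29²)]^(1/4) = 105.07 K.
T₂ = [1360×0.40/(4×5.67×10⁻⁸×5.74²)]^(1/4) = 92.37 K.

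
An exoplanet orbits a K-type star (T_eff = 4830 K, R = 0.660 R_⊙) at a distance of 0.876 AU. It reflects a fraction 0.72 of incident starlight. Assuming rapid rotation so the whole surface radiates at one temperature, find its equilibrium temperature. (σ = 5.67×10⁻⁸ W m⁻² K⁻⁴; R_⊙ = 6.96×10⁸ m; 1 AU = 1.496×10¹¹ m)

T_eq ≈ 147 K

R_⋆ = 0.660 × 6.96×10⁸ = 4.59×10⁸ m.
d = 0.876 AU = 1.31×10¹¹ m.
L = 4πR_⋆²σT_⋆⁴ = 4π(4.59×10⁸)² × 5.67×10⁻⁸ × (4830)⁴ = 8.18×10²⁵ W.
S = L/(4πd²) = 379 W m⁻².
Energy balance: absorbed = emitted ⇒ πR²·S(1−A) = 4πR²·σT_eq⁴, so T_eq⁴ = S(1−A)/(4σ).
T_eq = [379 × 0.28 / (4 × 5.67×10⁻⁸)]^(1/4) = (4.68×10⁸)^(1/4) = 147 K.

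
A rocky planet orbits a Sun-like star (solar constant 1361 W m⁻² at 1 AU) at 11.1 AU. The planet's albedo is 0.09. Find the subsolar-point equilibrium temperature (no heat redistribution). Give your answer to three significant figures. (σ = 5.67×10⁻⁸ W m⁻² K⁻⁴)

Flux at 11.1 AU: S = 1361/11.1² = 11.0 W m⁻².
At the subsolar point the surface absorbs S(1−A) and emits σT⁴ per unit area — no factor of 4, since only the local patch is in balance.
T = [11.0 × 0.91 / 5.67×10⁻⁸]^(1/4) = (1.77×10⁸)^(1/4) = 115 K.

T_ss ≈ 115 K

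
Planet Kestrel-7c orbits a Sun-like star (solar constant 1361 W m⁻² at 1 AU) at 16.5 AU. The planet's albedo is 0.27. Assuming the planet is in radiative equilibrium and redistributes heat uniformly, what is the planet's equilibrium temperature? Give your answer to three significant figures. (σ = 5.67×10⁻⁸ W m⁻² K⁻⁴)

Flux at 16.5 AU: S = 1361/16.5² = 5.00 W m⁻².
Energy balance: absorbed = emitted ⇒ πR²·S(1−A) = 4πR²·σT_eq⁴, so T_eq⁴ = S(1−A)/(4σ).
T_eq = [5.00 × 0.73 / (4 × 5.67×10⁻⁸)]^(1/4) = (1.61×10⁷)^(1/4) = 63.3 K.

T_eq ≈ 63.3 K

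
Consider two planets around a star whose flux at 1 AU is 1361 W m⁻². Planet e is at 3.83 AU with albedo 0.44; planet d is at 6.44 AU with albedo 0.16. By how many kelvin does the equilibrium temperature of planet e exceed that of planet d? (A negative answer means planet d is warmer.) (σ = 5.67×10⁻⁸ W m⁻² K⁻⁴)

T_eq = [S₀(1−A)/(4σd²)]^(1/4), so T ∝ (1−A)^(1/4) / √d.
T₁ = [1361×0.56/(4×5.67×10⁻⁸×3.83²)]^(1/4) = 123.03 K.
T₂ = [1361×0.84/(4×5.67×10⁻⁸×6.44²)]^(1/4) = 105.00 K.

ΔT ≈ 18.0 K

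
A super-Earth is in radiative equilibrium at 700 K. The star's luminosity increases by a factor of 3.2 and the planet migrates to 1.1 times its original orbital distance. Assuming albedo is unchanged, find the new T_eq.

T_eq ∝ L^(1/4) · d^(−1/2).
T′ = 700 × 3.2^(1/4) / 1.1^(1/2) = 893 K.

T_eq ≈ 893 K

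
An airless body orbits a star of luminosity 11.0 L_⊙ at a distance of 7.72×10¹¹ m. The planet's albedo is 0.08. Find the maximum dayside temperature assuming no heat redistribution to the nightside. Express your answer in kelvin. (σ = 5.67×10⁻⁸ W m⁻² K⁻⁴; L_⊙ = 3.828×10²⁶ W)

T_ss ≈ 309 K

L = 11.0 × 3.828×10²⁶ = 4.21×10²⁷ W.
Flux: S = L/(4πd²) = 4.21×10²⁷/(4π×(7.72×10¹¹)²) = 562 W m⁻².
With no redistribution each surface element balances locally: S(1−A) = σT⁴.
T = [562 × 0.92 / 5.67×10⁻⁸]^(1/4) = (9.12×10⁹)^(1/4) = 309 K.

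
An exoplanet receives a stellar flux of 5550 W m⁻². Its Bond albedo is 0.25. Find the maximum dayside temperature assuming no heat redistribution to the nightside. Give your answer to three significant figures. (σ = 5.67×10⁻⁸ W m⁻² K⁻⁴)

T_ss ≈ 521 K

With no redistribution each surface element balances locally: S(1−A) = σT⁴.
T = [5550 × 0.75 / 5.67×10⁻⁸]^(1/4) = (7.34×10¹⁰)^(1/4) = 521 K.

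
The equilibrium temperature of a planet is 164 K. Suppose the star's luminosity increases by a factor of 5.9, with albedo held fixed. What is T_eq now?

T_eq ≈ 256 K

T_eq ∝ L^(1/4) · d^(−1/2).
T′ = 164 × 5.9^(1/4) = 256 K.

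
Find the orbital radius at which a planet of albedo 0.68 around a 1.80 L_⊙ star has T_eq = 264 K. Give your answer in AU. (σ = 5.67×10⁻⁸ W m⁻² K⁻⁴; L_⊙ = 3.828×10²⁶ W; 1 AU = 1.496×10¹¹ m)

d ≈ 0.844 AU

L = 1.80 × 3.828×10²⁶ = 6.89×10²⁶ W.
From T_eq⁴ = L(1−A)/(16πσd²): d = √[L(1−A)/(16πσT_eq⁴)].
d = √[6.89×10²⁶ × 0.32 / (16π × 5.67×10⁻⁸ × (264)⁴)] = 1.26×10¹¹ m = 0.844 AU.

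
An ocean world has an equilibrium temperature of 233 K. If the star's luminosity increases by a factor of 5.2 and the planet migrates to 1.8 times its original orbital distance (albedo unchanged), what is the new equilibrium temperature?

T_eq ≈ 262 K

T_eq ∝ L^(1/4) · d^(−1/2).
T′ = 233 × 5.2^(1/4) / 1.8^(1/2) = 262 K.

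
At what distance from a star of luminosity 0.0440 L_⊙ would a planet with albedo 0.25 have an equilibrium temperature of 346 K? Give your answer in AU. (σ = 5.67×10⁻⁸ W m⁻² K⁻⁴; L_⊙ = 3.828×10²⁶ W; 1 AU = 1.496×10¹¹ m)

d ≈ 0.118 AU

L = 0.0440 × 3.828×10²⁶ = 1.68×10²⁵ W.
From T_eq⁴ = L(1−A)/(16πσd²): d = √[L(1−A)/(16πσT_eq⁴)].
d = √[1.68×10²⁵ × 0.75 / (16π × 5.67×10⁻⁸ × (346)⁴)] = 1.76×10¹⁰ m = 0.118 AU.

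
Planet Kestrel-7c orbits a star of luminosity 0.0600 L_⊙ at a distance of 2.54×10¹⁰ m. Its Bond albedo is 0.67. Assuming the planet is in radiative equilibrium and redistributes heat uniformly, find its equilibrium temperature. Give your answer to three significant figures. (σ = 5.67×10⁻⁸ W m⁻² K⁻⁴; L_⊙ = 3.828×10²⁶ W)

T_eq ≈ 253 K

L = 0.0600 × 3.828×10²⁶ = 2.30×10²⁵ W.
Flux: S = L/(4πd²) = 2.30×10²⁵/(4π×(2.54×10¹⁰)²) = 2830 W m⁻².
Energy balance: absorbed = emitted ⇒ πR²·S(1−A) = 4πR²·σT_eq⁴, so T_eq⁴ = S(1−A)/(4σ).
T_eq = [2830 × 0.33 / (4 × 5.67×10⁻⁸)]^(1/4) = (4.12×10⁹)^(1/4) = 253 K.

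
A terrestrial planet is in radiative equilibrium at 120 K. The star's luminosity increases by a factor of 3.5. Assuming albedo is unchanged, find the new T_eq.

T_eq ∝ L^(1/4) · d^(−1/2).
T′ = 120 × 3.5^(1/4) = 164 K.

T_eq ≈ 164 K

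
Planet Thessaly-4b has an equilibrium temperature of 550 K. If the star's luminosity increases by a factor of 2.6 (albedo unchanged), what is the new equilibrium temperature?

T_eq ∝ L^(1/4) · d^(−1/2).
T′ = 550 × 2.6^(1/4) = 698 K.

T_eq ≈ 698 K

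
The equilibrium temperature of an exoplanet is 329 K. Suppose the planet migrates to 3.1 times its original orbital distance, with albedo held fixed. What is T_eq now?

T_eq ∝ L^(1/4) · d^(−1/2).
T′ = 329 / 3.1^(1/2) = 187 K.

T_eq ≈ 187 K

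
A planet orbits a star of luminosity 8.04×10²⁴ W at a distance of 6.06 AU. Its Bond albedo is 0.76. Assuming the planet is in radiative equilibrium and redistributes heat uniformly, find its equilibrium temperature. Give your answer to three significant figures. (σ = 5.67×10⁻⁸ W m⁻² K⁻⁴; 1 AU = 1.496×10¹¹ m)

d = 6.06 AU = 9.07×10¹¹ m.
Flux: S = L/(4πd²) = 8.04×10²⁴/(4π×(9.07×10¹¹)²) = 0.778 W m⁻².
Energy balance: absorbed = emitted ⇒ πR²·S(1−A) = 4πR²·σT_eq⁴, so T_eq⁴ = S(1−A)/(4σ).
T_eq = [0.778 × 0.24 / (4 × 5.67×10⁻⁸)]^(1/4) = (8.24×10⁵)^(1/4) = 30.1 K.

T_eq ≈ 30.1 K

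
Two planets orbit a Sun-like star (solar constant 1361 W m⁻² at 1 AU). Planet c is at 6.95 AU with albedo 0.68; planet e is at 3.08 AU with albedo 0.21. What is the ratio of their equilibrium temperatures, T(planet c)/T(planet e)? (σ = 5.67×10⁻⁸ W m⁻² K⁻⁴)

T_eq = [S₀(1−A)/(4σd²)]^(1/4), so T ∝ (1−A)^(1/4) / √d.
T₁ = [1361×0.32/(4×5.67×10⁻⁸×6.95²)]^(1/4) = 79.41 K.
T₂ = [1361×0.79/(4×5.67×10⁻⁸×3.08²)]^(1/4) = 149.52 K.

T₁/T₂ ≈ 0.531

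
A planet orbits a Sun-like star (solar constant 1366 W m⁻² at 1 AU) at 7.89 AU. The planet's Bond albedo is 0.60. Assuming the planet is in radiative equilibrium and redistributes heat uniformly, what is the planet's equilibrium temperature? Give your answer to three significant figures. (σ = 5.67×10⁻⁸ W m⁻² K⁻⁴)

Flux at 7.89 AU: S = 1366/7.89² = 21.9 W m⁻².
Energy balance: absorbed = emitted ⇒ πR²·S(1−A) = 4πR²·σT_eq⁴, so T_eq⁴ = S(1−A)/(4σ).
T_eq = [21.9 × 0.40 / (4 × 5.67×10⁻⁸)]^(1/4) = (3.87×10⁷)^(1/4) = 78.9 K.

T_eq ≈ 78.9 K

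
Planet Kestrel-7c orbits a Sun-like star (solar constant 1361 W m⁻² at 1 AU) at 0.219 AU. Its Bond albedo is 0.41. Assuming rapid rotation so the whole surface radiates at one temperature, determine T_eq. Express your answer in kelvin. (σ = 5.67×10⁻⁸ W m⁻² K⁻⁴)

T_eq ≈ 521 K

Flux at 0.219 AU: S = 1361/0.219² = 2.84×10⁴ W m⁻².
Energy balance: absorbed = emitted ⇒ πR²·S(1−A) = 4πR²·σT_eq⁴, so T_eq⁴ = S(1−A)/(4σ).
T_eq = [2.84×10⁴ × 0.59 / (4 × 5.67×10⁻⁸)]^(1/4) = (7.38×10¹⁰)^(1/4) = 521 K.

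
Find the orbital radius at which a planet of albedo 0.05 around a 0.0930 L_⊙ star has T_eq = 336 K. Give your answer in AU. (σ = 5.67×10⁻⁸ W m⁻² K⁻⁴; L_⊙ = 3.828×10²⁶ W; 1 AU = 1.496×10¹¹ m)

d ≈ 0.204 AU

L = 0.0930 × 3.828×10²⁶ = 3.56×10²⁵ W.
From T_eq⁴ = L(1−A)/(16πσd²): d = √[L(1−A)/(16πσT_eq⁴)].
d = √[3.56×10²⁵ × 0.95 / (16π × 5.67×10⁻⁸ × (336)⁴)] = 3.05×10¹⁰ m = 0.204 AU.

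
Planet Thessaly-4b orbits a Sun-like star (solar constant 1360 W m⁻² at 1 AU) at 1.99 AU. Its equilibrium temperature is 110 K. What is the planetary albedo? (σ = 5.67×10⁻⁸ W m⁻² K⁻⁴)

Flux at 1.99 AU: S = 1360/1.99² = 343 W m⁻².
From T_eq⁴ = S(1−A)/(4σ): 1−A = 4σT_eq⁴/S.
1−A = 4 × 5.67×10⁻⁸ × (110)⁴ / 343 = 0.097.

A ≈ 0.90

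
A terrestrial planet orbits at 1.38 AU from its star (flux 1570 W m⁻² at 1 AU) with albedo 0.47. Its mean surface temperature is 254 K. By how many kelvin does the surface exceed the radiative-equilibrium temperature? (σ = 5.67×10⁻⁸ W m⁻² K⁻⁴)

S = 1570/1.38² = 824.4 W m⁻².
T_eq = [S(1−A)/(4σ)]^(1/4) = [824.4×0.53/(4×5.67×10⁻⁸)]^(1/4) = 209.5 K.
ΔT = T_surf − T_eq = 254 − 209.5.

ΔT ≈ 44.5 K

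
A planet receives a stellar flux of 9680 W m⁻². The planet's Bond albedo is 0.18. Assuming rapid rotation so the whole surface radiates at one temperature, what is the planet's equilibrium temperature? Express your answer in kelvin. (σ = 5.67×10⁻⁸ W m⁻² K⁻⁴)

Energy balance: absorbed = emitted ⇒ πR²·S(1−A) = 4πR²·σT_eq⁴, so T_eq⁴ = S(1−A)/(4σ).
T_eq = [9680 × 0.82 / (4 × 5.67×10⁻⁸)]^(1/4) = (3.50×10¹⁰)^(1/4) = 433 K.

T_eq ≈ 433 K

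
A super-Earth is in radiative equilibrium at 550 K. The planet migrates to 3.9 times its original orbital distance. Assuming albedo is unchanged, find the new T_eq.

T_eq ∝ L^(1/4) · d^(−1/2).
T′ = 550 / 3.9^(1/2) = 279 K.

T_eq ≈ 279 K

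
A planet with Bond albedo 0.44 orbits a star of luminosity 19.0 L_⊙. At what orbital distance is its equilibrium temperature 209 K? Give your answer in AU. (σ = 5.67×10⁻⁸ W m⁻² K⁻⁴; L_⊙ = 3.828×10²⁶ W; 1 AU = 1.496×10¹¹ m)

L = 19.0 × 3.828×10²⁶ = 7.27×10²⁷ W.
From T_eq⁴ = L(1−A)/(16πσd²): d = √[L(1−A)/(16πσT_eq⁴)].
d = √[7.27×10²⁷ × 0.56 / (16π × 5.67×10⁻⁸ × (209)⁴)] = 8.65×10¹¹ m = 5.79 AU.

d ≈ 5.79 AU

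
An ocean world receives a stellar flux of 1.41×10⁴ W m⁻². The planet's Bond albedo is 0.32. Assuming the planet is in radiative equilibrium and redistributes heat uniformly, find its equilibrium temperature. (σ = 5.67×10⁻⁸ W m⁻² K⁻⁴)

Energy balance: absorbed = emitted ⇒ πR²·S(1−A) = 4πR²·σT_eq⁴, so T_eq⁴ = S(1−A)/(4σ).
T_eq = [1.41×10⁴ × 0.68 / (4 × 5.67×10⁻⁸)]^(1/4) = (4.23×10¹⁰)^(1/4) = 453 K.

T_eq ≈ 453 K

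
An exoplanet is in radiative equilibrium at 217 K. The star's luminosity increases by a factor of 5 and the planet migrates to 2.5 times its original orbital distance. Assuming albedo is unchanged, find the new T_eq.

T_eq ≈ 205 K

T_eq ∝ L^(1/4) · d^(−1/2).
T′ = 217 × 5^(1/4) / 2.5^(1/2) = 205 K.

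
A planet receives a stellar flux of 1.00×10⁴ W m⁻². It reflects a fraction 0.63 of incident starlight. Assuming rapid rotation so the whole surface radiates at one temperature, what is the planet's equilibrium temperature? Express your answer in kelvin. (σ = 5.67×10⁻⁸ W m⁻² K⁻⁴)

Energy balance: absorbed = emitted ⇒ πR²·S(1−A) = 4πR²·σT_eq⁴, so T_eq⁴ = S(1−A)/(4σ).
T_eq = [1.00×10⁴ × 0.37 / (4 × 5.67×10⁻⁸)]^(1/4) = (1.63×10¹⁰)^(1/4) = 357 K.

T_eq ≈ 357 K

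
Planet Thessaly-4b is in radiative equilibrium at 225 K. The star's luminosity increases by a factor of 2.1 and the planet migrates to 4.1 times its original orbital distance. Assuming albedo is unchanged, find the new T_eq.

T_eq ∝ L^(1/4) · d^(−1/2).
T′ = 225 × 2.1^(1/4) / 4.1^(1/2) = 134 K.

T_eq ≈ 134 K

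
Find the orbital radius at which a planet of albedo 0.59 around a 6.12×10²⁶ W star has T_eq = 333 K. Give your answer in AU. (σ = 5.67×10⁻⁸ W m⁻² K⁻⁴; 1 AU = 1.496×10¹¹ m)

d ≈ 0.566 AU

From T_eq⁴ = L(1−A)/(16πσd²): d = √[L(1−A)/(16πσT_eq⁴)].
d = √[6.12×10²⁶ × 0.41 / (16π × 5.67×10⁻⁸ × (333)⁴)] = 8.46×10¹⁰ m = 0.566 AU.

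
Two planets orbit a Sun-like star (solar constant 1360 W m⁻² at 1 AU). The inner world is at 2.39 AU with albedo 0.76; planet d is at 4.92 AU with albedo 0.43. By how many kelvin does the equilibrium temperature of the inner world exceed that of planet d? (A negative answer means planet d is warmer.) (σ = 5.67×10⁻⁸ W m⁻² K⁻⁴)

ΔT ≈ 17.0 K

T_eq = [S₀(1−A)/(4σd²)]^(1/4), so T ∝ (1−A)^(1/4) / √d.
T₁ = [1360×0.24/(4×5.67×10⁻⁸×2.39²)]^(1/4) = 125.99 K.
T₂ = [1360×0.57/(4×5.67×10⁻⁸×4.92²)]^(1/4) = 109.01 K.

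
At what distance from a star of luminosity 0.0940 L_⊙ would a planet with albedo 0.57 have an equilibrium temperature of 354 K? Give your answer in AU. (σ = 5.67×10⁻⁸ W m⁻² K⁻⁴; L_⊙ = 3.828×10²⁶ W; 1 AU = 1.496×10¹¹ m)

L = 0.0940 × 3.828×10²⁶ = 3.60×10²⁵ W.
From T_eq⁴ = L(1−A)/(16πσd²): d = √[L(1−A)/(16πσT_eq⁴)].
d = √[3.60×10²⁵ × 0.43 / (16π × 5.67×10⁻⁸ × (354)⁴)] = 1.86×10¹⁰ m = 0.124 AU.

d ≈ 0.124 AU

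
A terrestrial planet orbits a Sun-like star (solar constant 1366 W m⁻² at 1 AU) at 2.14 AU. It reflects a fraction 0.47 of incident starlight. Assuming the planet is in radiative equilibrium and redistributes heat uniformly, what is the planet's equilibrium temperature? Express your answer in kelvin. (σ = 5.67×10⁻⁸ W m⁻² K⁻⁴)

T_eq ≈ 162 K

Flux at 2.14 AU: S = 1366/2.14² = 298 W m⁻².
Energy balance: absorbed = emitted ⇒ πR²·S(1−A) = 4πR²·σT_eq⁴, so T_eq⁴ = S(1−A)/(4σ).
T_eq = [298 × 0.53 / (4 × 5.67×10⁻⁸)]^(1/4) = (6.97×10⁸)^(1/4) = 162 K.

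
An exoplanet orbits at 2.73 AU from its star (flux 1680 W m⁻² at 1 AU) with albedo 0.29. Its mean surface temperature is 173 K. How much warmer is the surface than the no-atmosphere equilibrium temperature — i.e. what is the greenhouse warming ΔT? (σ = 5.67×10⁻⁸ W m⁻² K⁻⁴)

ΔT ≈ 10.0 K

S = 1680/2.73² = 225.4 W m⁻².
T_eq = [S(1−A)/(4σ)]^(1/4) = [225.4×0.71/(4×5.67×10⁻⁸)]^(1/4) = 163.0 K.
ΔT = T_surf − T_eq = 173 − 163.0.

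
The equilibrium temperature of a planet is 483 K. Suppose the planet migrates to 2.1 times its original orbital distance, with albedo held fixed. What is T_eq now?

T_eq ≈ 333 K

T_eq ∝ L^(1/4) · d^(−1/2).
T′ = 483 / 2.1^(1/2) = 333 K.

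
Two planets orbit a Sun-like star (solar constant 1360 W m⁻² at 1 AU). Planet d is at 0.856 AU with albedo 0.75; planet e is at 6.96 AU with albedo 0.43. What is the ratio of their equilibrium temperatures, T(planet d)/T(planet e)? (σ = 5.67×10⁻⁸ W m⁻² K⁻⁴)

T_eq = [S₀(1−A)/(4σd²)]^(1/4), so T ∝ (1−A)^(1/4) / √d.
T₁ = [1360×0.25/(4×5.67×10⁻⁸×0.856²)]^(1/4) = 212.68 K.
T₂ = [1360×0.57/(4×5.67×10⁻⁸×6.96²)]^(1/4) = 91.65 K.

T₁/T₂ ≈ 2.321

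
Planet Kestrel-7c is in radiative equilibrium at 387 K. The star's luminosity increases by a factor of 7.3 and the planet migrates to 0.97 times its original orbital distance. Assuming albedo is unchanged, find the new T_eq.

T_eq ∝ L^(1/4) · d^(−1/2).
T′ = 387 × 7.3^(1/4) / 0.97^(1/2) = 646 K.

T_eq ≈ 646 K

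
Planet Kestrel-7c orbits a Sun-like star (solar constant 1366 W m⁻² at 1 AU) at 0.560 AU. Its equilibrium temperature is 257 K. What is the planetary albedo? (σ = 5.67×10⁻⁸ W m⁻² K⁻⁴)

A ≈ 0.77

Flux at 0.560 AU: S = 1366/0.560² = 4360 W m⁻².
From T_eq⁴ = S(1−A)/(4σ): 1−A = 4σT_eq⁴/S.
1−A = 4 × 5.67×10⁻⁸ × (257)⁴ / 4360 = 0.227.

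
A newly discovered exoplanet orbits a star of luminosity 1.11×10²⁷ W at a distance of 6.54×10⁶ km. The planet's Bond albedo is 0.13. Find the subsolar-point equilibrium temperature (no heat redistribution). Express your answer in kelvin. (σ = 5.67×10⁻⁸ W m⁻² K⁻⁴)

d = 6.54×10⁶ km = 6.54×10⁹ m.
Flux: S = L/(4πd²) = 1.11×10²⁷/(4π×(6.54×10⁹)²) = 2.07×10⁶ W m⁻².
At the subsolar point the surface absorbs S(1−A) and emits σT⁴ per unit area — no factor of 4, since only the local patch is in balance.
T = [2.07×10⁶ × 0.87 / 5.67×10⁻⁸]^(1/4) = (3.17×10¹³)^(1/4) = 2370 K.

T_ss ≈ 2370 K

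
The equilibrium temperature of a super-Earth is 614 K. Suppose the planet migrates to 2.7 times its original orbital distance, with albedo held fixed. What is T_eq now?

T_eq ∝ L^(1/4) · d^(−1/2).
T′ = 614 / 2.7^(1/2) = 374 K.

T_eq ≈ 374 K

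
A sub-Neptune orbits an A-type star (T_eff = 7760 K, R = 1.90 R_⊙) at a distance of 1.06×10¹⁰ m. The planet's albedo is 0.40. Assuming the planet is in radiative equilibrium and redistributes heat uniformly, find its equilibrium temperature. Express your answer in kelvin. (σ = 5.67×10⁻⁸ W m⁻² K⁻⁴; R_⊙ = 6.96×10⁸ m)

T_eq ≈ 1710 K

R_⋆ = 1.90 × 6.96×10⁸ = 1.32×10⁹ m.
L = 4πR_⋆²σT_⋆⁴ = 4π(1.32×10⁹)² × 5.67×10⁻⁸ × (7760)⁴ = 4.52×10²⁷ W.
S = L/(4πd²) = 3.20×10⁶ W m⁻².
Energy balance: absorbed = emitted ⇒ πR²·S(1−A) = 4πR²·σT_eq⁴, so T_eq⁴ = S(1−A)/(4σ).
T_eq = [3.20×10⁶ × 0.60 / (4 × 5.67×10⁻⁸)]^(1/4) = (8.47×10¹²)^(1/4) = 1710 K.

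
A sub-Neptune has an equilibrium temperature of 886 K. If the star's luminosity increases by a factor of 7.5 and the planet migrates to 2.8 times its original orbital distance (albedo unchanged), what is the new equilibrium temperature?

T_eq ≈ 876 K

T_eq ∝ L^(1/4) · d^(−1/2).
T′ = 886 × 7.5^(1/4) / 2.8^(1/2) = 876 K.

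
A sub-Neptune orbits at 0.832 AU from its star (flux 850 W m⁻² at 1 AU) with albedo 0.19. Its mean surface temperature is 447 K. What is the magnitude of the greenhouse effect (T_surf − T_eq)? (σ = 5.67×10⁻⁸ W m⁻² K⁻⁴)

S = 850/0.832² = 1228 W m⁻².
T_eq = [S(1−A)/(4σ)]^(1/4) = [1228×0.81/(4×5.67×10⁻⁸)]^(1/4) = 257.3 K.
ΔT = T_surf − T_eq = 447 − 257.3.

ΔT ≈ 189.7 K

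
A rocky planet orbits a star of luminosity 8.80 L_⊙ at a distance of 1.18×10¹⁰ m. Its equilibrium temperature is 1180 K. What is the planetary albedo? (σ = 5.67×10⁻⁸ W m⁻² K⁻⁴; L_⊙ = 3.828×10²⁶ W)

L = 8.80 × 3.828×10²⁶ = 3.37×10²⁷ W.
Flux: S = L/(4πd²) = 3.37×10²⁷/(4π×(1.18×10¹⁰)²) = 1.93×10⁶ W m⁻².
From T_eq⁴ = S(1−A)/(4σ): 1−A = 4σT_eq⁴/S.
1−A = 4 × 5.67×10⁻⁸ × (1180)⁴ / 1.93×10⁶ = 0.228.

A ≈ 0.77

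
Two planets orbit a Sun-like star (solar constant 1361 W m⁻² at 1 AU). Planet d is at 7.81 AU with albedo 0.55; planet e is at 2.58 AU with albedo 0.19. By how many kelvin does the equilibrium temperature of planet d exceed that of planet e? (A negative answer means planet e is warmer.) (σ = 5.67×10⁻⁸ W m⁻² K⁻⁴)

ΔT ≈ -82.8 K

T_eq = [S₀(1−A)/(4σd²)]^(1/4), so T ∝ (1−A)^(1/4) / √d.
T₁ = [1361×0.45/(4×5.67×10⁻⁸×7.81²)]^(1/4) = 81.57 K.
T₂ = [1361×0.81/(4×5.67×10⁻⁸×2.58²)]^(1/4) = 164.39 K.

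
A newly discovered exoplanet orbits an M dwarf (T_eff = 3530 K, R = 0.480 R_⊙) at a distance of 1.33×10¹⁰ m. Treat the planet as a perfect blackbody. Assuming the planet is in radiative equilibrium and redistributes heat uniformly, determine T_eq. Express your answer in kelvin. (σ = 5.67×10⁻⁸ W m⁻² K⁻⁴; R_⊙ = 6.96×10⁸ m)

R_⋆ = 0.480 × 6.96×10⁸ = 3.34×10⁸ m.
L = 4πR_⋆²σT_⋆⁴ = 4π(3.34×10⁸)² × 5.67×10⁻⁸ × (3530)⁴ = 1.23×10²⁵ W.
S = L/(4πd²) = 5550 W m⁻².
Energy balance: absorbed = emitted ⇒ πR²·S(1−A) = 4πR²·σT_eq⁴, so T_eq⁴ = S(1−A)/(4σ).
T_eq = [5550 × 1.00 / (4 × 5.67×10⁻⁸)]^(1/4) = (2.45×10¹⁰)^(1/4) = 396 K.

T_eq ≈ 396 K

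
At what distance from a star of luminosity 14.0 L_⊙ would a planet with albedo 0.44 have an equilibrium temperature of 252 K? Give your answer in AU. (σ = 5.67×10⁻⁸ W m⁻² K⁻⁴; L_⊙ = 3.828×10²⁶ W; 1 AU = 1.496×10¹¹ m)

L = 14.0 × 3.828×10²⁶ = 5.36×10²⁷ W.
From T_eq⁴ = L(1−A)/(16πσd²): d = √[L(1−A)/(16πσT_eq⁴)].
d = √[5.36×10²⁷ × 0.56 / (16π × 5.67×10⁻⁸ × (252)⁴)] = 5.11×10¹¹ m = 3.42 AU.

d ≈ 3.42 AU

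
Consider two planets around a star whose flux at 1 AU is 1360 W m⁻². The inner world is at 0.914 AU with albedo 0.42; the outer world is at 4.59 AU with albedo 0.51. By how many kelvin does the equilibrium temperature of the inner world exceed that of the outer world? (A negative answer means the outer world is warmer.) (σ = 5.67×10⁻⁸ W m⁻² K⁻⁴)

ΔT ≈ 145.3 K

T_eq = [S₀(1−A)/(4σd²)]^(1/4), so T ∝ (1−A)^(1/4) / √d.
T₁ = [1360×0.58/(4×5.67×10⁻⁸×0.914²)]^(1/4) = 254.01 K.
T₂ = [1360×0.49/(4×5.67×10⁻⁸×4.59²)]^(1/4) = 108.67 K.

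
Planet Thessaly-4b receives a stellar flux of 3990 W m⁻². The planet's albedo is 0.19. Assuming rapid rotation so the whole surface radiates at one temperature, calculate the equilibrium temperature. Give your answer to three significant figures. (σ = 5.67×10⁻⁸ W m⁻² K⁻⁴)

T_eq ≈ 346 K

Energy balance: absorbed = emitted ⇒ πR²·S(1−A) = 4πR²·σT_eq⁴, so T_eq⁴ = S(1−A)/(4σ).
T_eq = [3990 × 0.81 / (4 × 5.67×10⁻⁸)]^(1/4) = (1.42×10¹⁰)^(1/4) = 346 K.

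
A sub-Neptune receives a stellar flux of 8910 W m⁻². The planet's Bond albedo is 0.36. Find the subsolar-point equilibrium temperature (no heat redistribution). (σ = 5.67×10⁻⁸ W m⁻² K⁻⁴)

At the subsolar point the surface absorbs S(1−A) and emits σT⁴ per unit area — no factor of 4, since only the local patch is in balance.
T = [8910 × 0.64 / 5.67×10⁻⁸]^(1/4) = (1.01×10¹¹)^(1/4) = 563 K.

T_ss ≈ 563 K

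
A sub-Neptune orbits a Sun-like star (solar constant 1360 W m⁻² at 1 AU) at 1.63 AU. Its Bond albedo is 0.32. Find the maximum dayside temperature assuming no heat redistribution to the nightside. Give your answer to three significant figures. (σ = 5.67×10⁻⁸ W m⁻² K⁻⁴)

T_ss ≈ 280 K

Flux at 1.63 AU: S = 1360/1.63² = 512 W m⁻².
With no redistribution each surface element balances locally: S(1−A) = σT⁴.
T = [512 × 0.68 / 5.67×10⁻⁸]^(1/4) = (6.14×10⁹)^(1/4) = 280 K.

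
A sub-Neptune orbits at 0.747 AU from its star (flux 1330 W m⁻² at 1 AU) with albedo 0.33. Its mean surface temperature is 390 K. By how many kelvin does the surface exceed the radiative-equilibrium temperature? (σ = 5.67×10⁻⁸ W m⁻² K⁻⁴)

ΔT ≈ 100.3 K

S = 1330/0.747² = 2383 W m⁻².
T_eq = [S(1−A)/(4σ)]^(1/4) = [2383×0.67/(4×5.67×10⁻⁸)]^(1/4) = 289.7 K.
ΔT = T_surf − T_eq = 390 − 289.7.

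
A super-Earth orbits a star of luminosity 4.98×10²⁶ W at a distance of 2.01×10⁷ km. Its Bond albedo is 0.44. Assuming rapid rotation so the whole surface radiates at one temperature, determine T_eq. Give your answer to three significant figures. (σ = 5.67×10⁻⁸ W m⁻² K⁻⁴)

d = 2.01×10⁷ km = 2.01×10¹⁰ m.
Flux: S = L/(4πd²) = 4.98×10²⁶/(4π×(2.01×10¹⁰)²) = 9.81×10⁴ W m⁻².
Energy balance: absorbed = emitted ⇒ πR²·S(1−A) = 4πR²·σT_eq⁴, so T_eq⁴ = S(1−A)/(4σ).
T_eq = [9.81×10⁴ × 0.56 / (4 × 5.67×10⁻⁸)]^(1/4) = (2.42×10¹¹)^(1/4) = 702 K.

T_eq ≈ 702 K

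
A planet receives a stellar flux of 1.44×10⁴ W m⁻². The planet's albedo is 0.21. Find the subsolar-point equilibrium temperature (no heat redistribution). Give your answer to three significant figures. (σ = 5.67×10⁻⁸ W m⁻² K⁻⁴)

At the subsolar point the surface absorbs S(1−A) and emits σT⁴ per unit area — no factor of 4, since only the local patch is in balance.
T = [1.44×10⁴ × 0.79 / 5.67×10⁻⁸]^(1/4) = (2.01×10¹¹)^(1/4) = 669 K.

T_ss ≈ 669 K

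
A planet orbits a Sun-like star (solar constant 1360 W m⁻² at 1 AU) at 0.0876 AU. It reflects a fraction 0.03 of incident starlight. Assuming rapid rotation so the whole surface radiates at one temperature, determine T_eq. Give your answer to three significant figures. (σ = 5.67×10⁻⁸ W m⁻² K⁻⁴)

Flux at 0.0876 AU: S = 1360/0.0876² = 1.77×10⁵ W m⁻².
Energy balance: absorbed = emitted ⇒ πR²·S(1−A) = 4πR²·σT_eq⁴, so T_eq⁴ = S(1−A)/(4σ).
T_eq = [1.77×10⁵ × 0.97 / (4 × 5.67×10⁻⁸)]^(1/4) = (7.58×10¹¹)^(1/4) = 933 K.

T_eq ≈ 933 K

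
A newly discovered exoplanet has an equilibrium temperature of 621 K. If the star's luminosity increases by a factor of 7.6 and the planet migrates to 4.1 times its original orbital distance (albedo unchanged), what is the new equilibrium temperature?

T_eq ∝ L^(1/4) · d^(−1/2).
T′ = 621 × 7.6^(1/4) / 4.1^(1/2) = 509 K.

T_eq ≈ 509 K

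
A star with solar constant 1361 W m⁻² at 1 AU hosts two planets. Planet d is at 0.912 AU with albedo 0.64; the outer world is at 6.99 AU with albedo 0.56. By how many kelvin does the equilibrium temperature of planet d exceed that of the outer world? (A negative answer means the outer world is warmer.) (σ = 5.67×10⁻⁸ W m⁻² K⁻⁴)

ΔT ≈ 140.0 K

T_eq = [S₀(1−A)/(4σd²)]^(1/4), so T ∝ (1−A)^(1/4) / √d.
T₁ = [1361×0.36/(4×5.67×10⁻⁸×0.912²)]^(1/4) = 225.75 K.
T₂ = [1361×0.44/(4×5.67×10⁻⁸×6.99²)]^(1/4) = 85.74 K.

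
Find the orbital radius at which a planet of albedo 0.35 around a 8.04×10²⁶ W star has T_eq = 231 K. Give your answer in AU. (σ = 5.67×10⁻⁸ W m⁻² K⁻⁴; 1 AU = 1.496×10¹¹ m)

From T_eq⁴ = L(1−A)/(16πσd²): d = √[L(1−A)/(16πσT_eq⁴)].
d = √[8.04×10²⁶ × 0.65 / (16π × 5.67×10⁻⁸ × (231)⁴)] = 2.54×10¹¹ m = 1.70 AU.

d ≈ 1.70 AU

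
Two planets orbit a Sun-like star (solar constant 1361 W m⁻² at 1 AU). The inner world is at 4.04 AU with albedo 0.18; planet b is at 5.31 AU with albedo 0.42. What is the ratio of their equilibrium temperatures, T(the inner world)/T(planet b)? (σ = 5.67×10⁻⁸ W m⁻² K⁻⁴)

T₁/T₂ ≈ 1.250

T_eq = [S₀(1−A)/(4σd²)]^(1/4), so T ∝ (1−A)^(1/4) / √d.
T₁ = [1361×0.82/(4×5.67×10⁻⁸×4.04²)]^(1/4) = 131.77 K.
T₂ = [1361×0.58/(4×5.67×10⁻⁸×5.31²)]^(1/4) = 105.41 K.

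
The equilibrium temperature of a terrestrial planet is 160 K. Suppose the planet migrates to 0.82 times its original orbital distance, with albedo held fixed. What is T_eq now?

T_eq ∝ L^(1/4) · d^(−1/2).
T′ = 160 / 0.82^(1/2) = 177 K.

T_eq ≈ 177 K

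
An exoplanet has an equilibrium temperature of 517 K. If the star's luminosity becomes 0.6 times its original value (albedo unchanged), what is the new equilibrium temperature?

T_eq ∝ L^(1/4) · d^(−1/2).
T′ = 517 × 0.6^(1/4) = 455 K.

T_eq ≈ 455 K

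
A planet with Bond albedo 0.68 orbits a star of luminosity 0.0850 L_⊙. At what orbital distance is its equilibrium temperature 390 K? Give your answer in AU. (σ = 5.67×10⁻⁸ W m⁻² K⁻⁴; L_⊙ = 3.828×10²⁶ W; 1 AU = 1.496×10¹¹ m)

d ≈ 0.0840 AU

L = 0.0850 × 3.828×10²⁶ = 3.25×10²⁵ W.
From T_eq⁴ = L(1−A)/(16πσd²): d = √[L(1−A)/(16πσT_eq⁴)].
d = √[3.25×10²⁵ × 0.32 / (16π × 5.67×10⁻⁸ × (390)⁴)] = 1.26×10¹⁰ m = 0.0840 AU.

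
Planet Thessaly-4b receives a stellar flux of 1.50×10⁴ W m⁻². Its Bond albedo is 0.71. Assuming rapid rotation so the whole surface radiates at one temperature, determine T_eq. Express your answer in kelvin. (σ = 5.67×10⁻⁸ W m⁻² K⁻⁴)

Energy balance: absorbed = emitted ⇒ πR²·S(1−A) = 4πR²·σT_eq⁴, so T_eq⁴ = S(1−A)/(4σ).
T_eq = [1.50×10⁴ × 0.29 / (4 × 5.67×10⁻⁸)]^(1/4) = (1.92×10¹⁰)^(1/4) = 372 K.

T_eq ≈ 372 K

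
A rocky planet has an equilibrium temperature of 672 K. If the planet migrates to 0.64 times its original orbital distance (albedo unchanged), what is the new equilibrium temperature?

T_eq ≈ 840 K

T_eq ∝ L^(1/4) · d^(−1/2).
T′ = 672 / 0.64^(1/2) = 840 K.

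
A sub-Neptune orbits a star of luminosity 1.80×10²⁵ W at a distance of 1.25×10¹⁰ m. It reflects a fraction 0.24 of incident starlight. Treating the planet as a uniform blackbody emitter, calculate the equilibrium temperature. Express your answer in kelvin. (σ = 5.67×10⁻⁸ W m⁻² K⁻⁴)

T_eq ≈ 419 K

Flux: S = L/(4πd²) = 1.80×10²⁵/(4π×(1.25×10¹⁰)²) = 9170 W m⁻².
Energy balance: absorbed = emitted ⇒ πR²·S(1−A) = 4πR²·σT_eq⁴, so T_eq⁴ = S(1−A)/(4σ).
T_eq = [9170 × 0.76 / (4 × 5.67×10⁻⁸)]^(1/4) = (3.07×10¹⁰)^(1/4) = 419 K.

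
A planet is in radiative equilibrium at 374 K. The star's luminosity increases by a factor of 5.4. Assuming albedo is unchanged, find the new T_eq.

T_eq ≈ 570 K

T_eq ∝ L^(1/4) · d^(−1/2).
T′ = 374 × 5.4^(1/4) = 570 K.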